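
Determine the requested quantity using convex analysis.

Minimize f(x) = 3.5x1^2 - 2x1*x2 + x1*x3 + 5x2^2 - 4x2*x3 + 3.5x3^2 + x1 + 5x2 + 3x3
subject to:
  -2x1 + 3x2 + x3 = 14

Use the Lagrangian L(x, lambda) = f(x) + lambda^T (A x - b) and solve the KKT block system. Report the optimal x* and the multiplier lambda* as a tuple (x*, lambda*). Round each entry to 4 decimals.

Form the Lagrangian:
  L(x, lambda) = (1/2) x^T Q x + c^T x + lambda^T (A x - b)
Stationarity (grad_x L = 0): Q x + c + A^T lambda = 0.
Primal feasibility: A x = b.

This gives the KKT block system:
  [ Q   A^T ] [ x     ]   [-c ]
  [ A    0  ] [ lambda ] = [ b ]

Solving the linear system:
  x*      = (-2.0831, 2.4683, 2.4288)
  lambda* = (-8.0449)
  f(x*)   = 65.0864

x* = (-2.0831, 2.4683, 2.4288), lambda* = (-8.0449)


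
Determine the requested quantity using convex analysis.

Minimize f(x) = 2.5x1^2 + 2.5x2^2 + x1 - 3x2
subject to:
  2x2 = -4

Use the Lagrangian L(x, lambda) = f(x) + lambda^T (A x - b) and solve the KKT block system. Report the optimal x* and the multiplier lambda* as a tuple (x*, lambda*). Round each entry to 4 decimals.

Form the Lagrangian:
  L(x, lambda) = (1/2) x^T Q x + c^T x + lambda^T (A x - b)
Stationarity (grad_x L = 0): Q x + c + A^T lambda = 0.
Primal feasibility: A x = b.

This gives the KKT block system:
  [ Q   A^T ] [ x     ]   [-c ]
  [ A    0  ] [ lambda ] = [ b ]

Solving the linear system:
  x*      = (-0.2, -2)
  lambda* = (6.5)
  f(x*)   = 15.9

x* = (-0.2, -2), lambda* = (6.5)


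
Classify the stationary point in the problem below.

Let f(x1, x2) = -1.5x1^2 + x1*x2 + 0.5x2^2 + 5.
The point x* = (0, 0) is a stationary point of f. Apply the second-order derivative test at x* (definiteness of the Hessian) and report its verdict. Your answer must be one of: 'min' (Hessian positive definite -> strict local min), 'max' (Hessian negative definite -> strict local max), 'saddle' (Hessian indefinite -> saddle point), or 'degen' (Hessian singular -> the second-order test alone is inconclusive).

Compute the Hessian H = grad^2 f:
  H = [[-3, 1], [1, 1]]
Verify stationarity: grad f(x*) = H x* + g = (0, 0).
Eigenvalues of H: -3.2361, 1.2361.
Eigenvalues have mixed signs, so H is indefinite -> x* is a saddle point.

saddle


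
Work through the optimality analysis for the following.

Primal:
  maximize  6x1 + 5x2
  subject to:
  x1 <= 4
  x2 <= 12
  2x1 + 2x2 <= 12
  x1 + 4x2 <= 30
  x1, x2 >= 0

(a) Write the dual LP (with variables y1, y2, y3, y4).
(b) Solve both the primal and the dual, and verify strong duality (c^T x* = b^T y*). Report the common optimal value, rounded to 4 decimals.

The standard primal-dual pair for 'max c^T x s.t. A x <= b, x >= 0' is:
  Dual:  min b^T y  s.t.  A^T y >= c,  y >= 0.

So the dual LP is:
  minimize  4y1 + 12y2 + 12y3 + 30y4
  subject to:
    y1 + 2y3 + y4 >= 6
    y2 + 2y3 + 4y4 >= 5
    y1, y2, y3, y4 >= 0

Solving the primal: x* = (4, 2).
  primal value c^T x* = 34.
Solving the dual: y* = (1, 0, 2.5, 0).
  dual value b^T y* = 34.
Strong duality: c^T x* = b^T y*. Confirmed.

34


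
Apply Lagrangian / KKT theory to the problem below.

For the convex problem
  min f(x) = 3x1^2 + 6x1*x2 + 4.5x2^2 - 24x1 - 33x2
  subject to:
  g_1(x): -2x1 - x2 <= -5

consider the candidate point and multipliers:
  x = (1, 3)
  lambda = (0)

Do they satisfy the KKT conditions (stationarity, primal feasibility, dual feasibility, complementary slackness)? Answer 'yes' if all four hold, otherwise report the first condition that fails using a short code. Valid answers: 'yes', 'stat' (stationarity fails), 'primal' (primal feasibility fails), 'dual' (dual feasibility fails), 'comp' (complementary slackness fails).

Gradient of f: grad f(x) = Q x + c = (0, 0)
Constraint values g_i(x) = a_i^T x - b_i:
  g_1((1, 3)) = 0
Stationarity residual: grad f(x) + sum_i lambda_i a_i = (0, 0)
  -> stationarity OK
Primal feasibility (all g_i <= 0): OK
Dual feasibility (all lambda_i >= 0): OK
Complementary slackness (lambda_i * g_i(x) = 0 for all i): OK

Verdict: yes, KKT holds.

yes


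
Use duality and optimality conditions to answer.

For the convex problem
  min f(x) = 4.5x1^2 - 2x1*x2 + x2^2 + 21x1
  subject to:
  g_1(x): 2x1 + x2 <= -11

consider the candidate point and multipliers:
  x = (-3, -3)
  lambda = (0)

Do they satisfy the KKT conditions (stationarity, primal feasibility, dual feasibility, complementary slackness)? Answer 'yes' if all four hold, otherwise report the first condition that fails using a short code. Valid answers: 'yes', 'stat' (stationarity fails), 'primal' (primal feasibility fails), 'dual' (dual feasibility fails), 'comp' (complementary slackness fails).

Gradient of f: grad f(x) = Q x + c = (0, 0)
Constraint values g_i(x) = a_i^T x - b_i:
  g_1((-3, -3)) = 2
Stationarity residual: grad f(x) + sum_i lambda_i a_i = (0, 0)
  -> stationarity OK
Primal feasibility (all g_i <= 0): FAILS
Dual feasibility (all lambda_i >= 0): OK
Complementary slackness (lambda_i * g_i(x) = 0 for all i): OK

Verdict: the first failing condition is primal_feasibility -> primal.

primal


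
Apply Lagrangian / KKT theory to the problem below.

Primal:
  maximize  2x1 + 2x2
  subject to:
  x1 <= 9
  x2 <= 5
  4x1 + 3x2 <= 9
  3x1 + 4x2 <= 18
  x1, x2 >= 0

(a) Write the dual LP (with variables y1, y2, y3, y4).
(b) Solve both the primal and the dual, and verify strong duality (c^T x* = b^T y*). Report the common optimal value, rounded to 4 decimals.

The standard primal-dual pair for 'max c^T x s.t. A x <= b, x >= 0' is:
  Dual:  min b^T y  s.t.  A^T y >= c,  y >= 0.

So the dual LP is:
  minimize  9y1 + 5y2 + 9y3 + 18y4
  subject to:
    y1 + 4y3 + 3y4 >= 2
    y2 + 3y3 + 4y4 >= 2
    y1, y2, y3, y4 >= 0

Solving the primal: x* = (0, 3).
  primal value c^T x* = 6.
Solving the dual: y* = (0, 0, 0.6667, 0).
  dual value b^T y* = 6.
Strong duality: c^T x* = b^T y*. Confirmed.

6


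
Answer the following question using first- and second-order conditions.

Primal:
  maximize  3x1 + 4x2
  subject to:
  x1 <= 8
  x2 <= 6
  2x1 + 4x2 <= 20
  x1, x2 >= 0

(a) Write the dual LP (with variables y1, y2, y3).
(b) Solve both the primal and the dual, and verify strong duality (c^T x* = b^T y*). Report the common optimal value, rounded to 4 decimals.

The standard primal-dual pair for 'max c^T x s.t. A x <= b, x >= 0' is:
  Dual:  min b^T y  s.t.  A^T y >= c,  y >= 0.

So the dual LP is:
  minimize  8y1 + 6y2 + 20y3
  subject to:
    y1 + 2y3 >= 3
    y2 + 4y3 >= 4
    y1, y2, y3 >= 0

Solving the primal: x* = (8, 1).
  primal value c^T x* = 28.
Solving the dual: y* = (1, 0, 1).
  dual value b^T y* = 28.
Strong duality: c^T x* = b^T y*. Confirmed.

28


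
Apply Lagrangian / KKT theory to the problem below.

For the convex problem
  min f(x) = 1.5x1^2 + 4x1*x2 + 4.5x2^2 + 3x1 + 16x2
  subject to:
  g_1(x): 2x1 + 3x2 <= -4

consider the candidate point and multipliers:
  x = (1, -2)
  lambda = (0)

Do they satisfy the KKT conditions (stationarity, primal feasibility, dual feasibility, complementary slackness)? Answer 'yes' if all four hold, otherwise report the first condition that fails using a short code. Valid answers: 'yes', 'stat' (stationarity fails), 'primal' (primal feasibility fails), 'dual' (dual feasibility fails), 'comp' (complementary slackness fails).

Gradient of f: grad f(x) = Q x + c = (-2, 2)
Constraint values g_i(x) = a_i^T x - b_i:
  g_1((1, -2)) = 0
Stationarity residual: grad f(x) + sum_i lambda_i a_i = (-2, 2)
  -> stationarity FAILS
Primal feasibility (all g_i <= 0): OK
Dual feasibility (all lambda_i >= 0): OK
Complementary slackness (lambda_i * g_i(x) = 0 for all i): OK

Verdict: the first failing condition is stationarity -> stat.

stat


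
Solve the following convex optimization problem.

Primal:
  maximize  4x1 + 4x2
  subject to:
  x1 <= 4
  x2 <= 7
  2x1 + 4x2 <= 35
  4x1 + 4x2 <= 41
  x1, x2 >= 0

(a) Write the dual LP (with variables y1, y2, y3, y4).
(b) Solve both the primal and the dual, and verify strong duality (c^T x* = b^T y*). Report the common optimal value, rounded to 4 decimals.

The standard primal-dual pair for 'max c^T x s.t. A x <= b, x >= 0' is:
  Dual:  min b^T y  s.t.  A^T y >= c,  y >= 0.

So the dual LP is:
  minimize  4y1 + 7y2 + 35y3 + 41y4
  subject to:
    y1 + 2y3 + 4y4 >= 4
    y2 + 4y3 + 4y4 >= 4
    y1, y2, y3, y4 >= 0

Solving the primal: x* = (4, 6.25).
  primal value c^T x* = 41.
Solving the dual: y* = (0, 0, 0, 1).
  dual value b^T y* = 41.
Strong duality: c^T x* = b^T y*. Confirmed.

41


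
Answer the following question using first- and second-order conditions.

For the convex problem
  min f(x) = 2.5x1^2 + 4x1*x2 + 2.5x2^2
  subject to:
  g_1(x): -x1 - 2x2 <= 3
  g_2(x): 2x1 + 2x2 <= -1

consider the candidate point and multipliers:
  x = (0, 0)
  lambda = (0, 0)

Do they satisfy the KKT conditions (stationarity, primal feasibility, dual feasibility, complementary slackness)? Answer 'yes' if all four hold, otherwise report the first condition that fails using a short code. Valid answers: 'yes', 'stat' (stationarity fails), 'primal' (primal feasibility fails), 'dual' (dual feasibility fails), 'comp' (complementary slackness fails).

Gradient of f: grad f(x) = Q x + c = (0, 0)
Constraint values g_i(x) = a_i^T x - b_i:
  g_1((0, 0)) = -3
  g_2((0, 0)) = 1
Stationarity residual: grad f(x) + sum_i lambda_i a_i = (0, 0)
  -> stationarity OK
Primal feasibility (all g_i <= 0): FAILS
Dual feasibility (all lambda_i >= 0): OK
Complementary slackness (lambda_i * g_i(x) = 0 for all i): OK

Verdict: the first failing condition is primal_feasibility -> primal.

primal


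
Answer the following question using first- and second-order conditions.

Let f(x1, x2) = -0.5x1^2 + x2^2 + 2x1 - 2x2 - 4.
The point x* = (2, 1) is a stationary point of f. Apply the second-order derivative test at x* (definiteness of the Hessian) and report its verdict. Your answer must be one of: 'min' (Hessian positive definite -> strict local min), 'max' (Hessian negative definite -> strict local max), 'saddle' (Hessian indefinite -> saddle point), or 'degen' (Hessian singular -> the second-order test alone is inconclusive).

Compute the Hessian H = grad^2 f:
  H = [[-1, 0], [0, 2]]
Verify stationarity: grad f(x*) = H x* + g = (0, 0).
Eigenvalues of H: -1, 2.
Eigenvalues have mixed signs, so H is indefinite -> x* is a saddle point.

saddle


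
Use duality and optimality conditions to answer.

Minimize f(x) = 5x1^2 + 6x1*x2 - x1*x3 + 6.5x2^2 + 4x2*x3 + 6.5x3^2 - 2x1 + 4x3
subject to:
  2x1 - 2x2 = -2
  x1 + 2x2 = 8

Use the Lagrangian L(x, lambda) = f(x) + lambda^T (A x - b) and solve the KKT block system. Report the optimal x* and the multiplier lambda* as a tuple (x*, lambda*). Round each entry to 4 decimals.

Form the Lagrangian:
  L(x, lambda) = (1/2) x^T Q x + c^T x + lambda^T (A x - b)
Stationarity (grad_x L = 0): Q x + c + A^T lambda = 0.
Primal feasibility: A x = b.

This gives the KKT block system:
  [ Q   A^T ] [ x     ]   [-c ]
  [ A    0  ] [ lambda ] = [ b ]

Solving the linear system:
  x*      = (2, 3, -1.0769)
  lambda* = (-4.5769, -27.9231)
  f(x*)   = 102.9615

x* = (2, 3, -1.0769), lambda* = (-4.5769, -27.9231)


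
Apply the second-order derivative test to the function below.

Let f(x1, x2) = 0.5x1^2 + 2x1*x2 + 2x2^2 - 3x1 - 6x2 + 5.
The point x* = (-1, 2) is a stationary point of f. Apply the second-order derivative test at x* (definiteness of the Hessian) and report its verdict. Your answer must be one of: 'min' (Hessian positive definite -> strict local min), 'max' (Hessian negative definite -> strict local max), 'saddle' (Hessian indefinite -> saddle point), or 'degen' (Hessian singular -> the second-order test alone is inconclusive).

Compute the Hessian H = grad^2 f:
  H = [[1, 2], [2, 4]]
Verify stationarity: grad f(x*) = H x* + g = (0, 0).
Eigenvalues of H: 0, 5.
H has a zero eigenvalue (singular; positive semidefinite but not definite), so H is neither positive definite, negative definite, nor indefinite. The second-order test alone is inconclusive -> degen.
(Indeed, f is constant along the null direction of H through x*, so x* is not a strict local extremum.)

degen


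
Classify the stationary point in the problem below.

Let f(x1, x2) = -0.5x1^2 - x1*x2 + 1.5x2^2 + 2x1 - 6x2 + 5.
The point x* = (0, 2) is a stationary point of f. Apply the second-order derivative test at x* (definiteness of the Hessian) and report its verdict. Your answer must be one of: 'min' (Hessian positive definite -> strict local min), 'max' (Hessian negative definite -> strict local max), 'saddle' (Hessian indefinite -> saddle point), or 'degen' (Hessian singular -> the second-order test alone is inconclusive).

Compute the Hessian H = grad^2 f:
  H = [[-1, -1], [-1, 3]]
Verify stationarity: grad f(x*) = H x* + g = (0, 0).
Eigenvalues of H: -1.2361, 3.2361.
Eigenvalues have mixed signs, so H is indefinite -> x* is a saddle point.

saddle


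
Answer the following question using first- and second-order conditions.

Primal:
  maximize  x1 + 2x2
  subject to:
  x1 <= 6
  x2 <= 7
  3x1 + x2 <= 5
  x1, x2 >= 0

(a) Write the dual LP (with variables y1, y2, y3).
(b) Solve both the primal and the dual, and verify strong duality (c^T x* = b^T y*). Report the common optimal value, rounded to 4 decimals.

The standard primal-dual pair for 'max c^T x s.t. A x <= b, x >= 0' is:
  Dual:  min b^T y  s.t.  A^T y >= c,  y >= 0.

So the dual LP is:
  minimize  6y1 + 7y2 + 5y3
  subject to:
    y1 + 3y3 >= 1
    y2 + y3 >= 2
    y1, y2, y3 >= 0

Solving the primal: x* = (0, 5).
  primal value c^T x* = 10.
Solving the dual: y* = (0, 0, 2).
  dual value b^T y* = 10.
Strong duality: c^T x* = b^T y*. Confirmed.

10


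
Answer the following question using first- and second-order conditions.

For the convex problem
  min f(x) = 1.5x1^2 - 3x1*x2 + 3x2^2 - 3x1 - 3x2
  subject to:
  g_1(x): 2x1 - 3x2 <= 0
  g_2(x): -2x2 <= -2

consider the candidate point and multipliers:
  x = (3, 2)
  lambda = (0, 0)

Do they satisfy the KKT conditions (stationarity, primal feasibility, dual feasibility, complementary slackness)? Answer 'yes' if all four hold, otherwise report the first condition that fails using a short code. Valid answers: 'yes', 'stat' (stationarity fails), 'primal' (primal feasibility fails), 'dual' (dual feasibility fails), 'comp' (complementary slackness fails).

Gradient of f: grad f(x) = Q x + c = (0, 0)
Constraint values g_i(x) = a_i^T x - b_i:
  g_1((3, 2)) = 0
  g_2((3, 2)) = -2
Stationarity residual: grad f(x) + sum_i lambda_i a_i = (0, 0)
  -> stationarity OK
Primal feasibility (all g_i <= 0): OK
Dual feasibility (all lambda_i >= 0): OK
Complementary slackness (lambda_i * g_i(x) = 0 for all i): OK

Verdict: yes, KKT holds.

yes


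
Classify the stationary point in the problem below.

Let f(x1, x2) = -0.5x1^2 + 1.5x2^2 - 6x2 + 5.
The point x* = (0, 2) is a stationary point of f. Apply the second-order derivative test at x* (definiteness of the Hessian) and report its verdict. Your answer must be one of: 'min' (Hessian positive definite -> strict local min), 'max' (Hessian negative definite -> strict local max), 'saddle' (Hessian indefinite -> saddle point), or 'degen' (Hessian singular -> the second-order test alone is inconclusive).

Compute the Hessian H = grad^2 f:
  H = [[-1, 0], [0, 3]]
Verify stationarity: grad f(x*) = H x* + g = (0, 0).
Eigenvalues of H: -1, 3.
Eigenvalues have mixed signs, so H is indefinite -> x* is a saddle point.

saddle


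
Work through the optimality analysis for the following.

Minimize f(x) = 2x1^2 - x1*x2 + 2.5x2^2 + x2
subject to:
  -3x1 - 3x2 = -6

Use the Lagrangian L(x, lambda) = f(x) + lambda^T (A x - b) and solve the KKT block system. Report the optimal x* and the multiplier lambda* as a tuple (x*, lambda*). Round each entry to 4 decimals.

Form the Lagrangian:
  L(x, lambda) = (1/2) x^T Q x + c^T x + lambda^T (A x - b)
Stationarity (grad_x L = 0): Q x + c + A^T lambda = 0.
Primal feasibility: A x = b.

This gives the KKT block system:
  [ Q   A^T ] [ x     ]   [-c ]
  [ A    0  ] [ lambda ] = [ b ]

Solving the linear system:
  x*      = (1.1818, 0.8182)
  lambda* = (1.303)
  f(x*)   = 4.3182

x* = (1.1818, 0.8182), lambda* = (1.303)


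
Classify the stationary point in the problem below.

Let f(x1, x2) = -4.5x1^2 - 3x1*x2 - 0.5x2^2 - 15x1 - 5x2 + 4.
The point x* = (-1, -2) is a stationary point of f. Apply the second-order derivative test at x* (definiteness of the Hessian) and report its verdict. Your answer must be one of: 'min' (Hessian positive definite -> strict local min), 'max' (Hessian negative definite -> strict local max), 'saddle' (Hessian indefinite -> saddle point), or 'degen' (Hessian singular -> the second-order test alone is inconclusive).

Compute the Hessian H = grad^2 f:
  H = [[-9, -3], [-3, -1]]
Verify stationarity: grad f(x*) = H x* + g = (0, 0).
Eigenvalues of H: -10, 0.
H has a zero eigenvalue (singular; negative semidefinite but not definite), so H is neither positive definite, negative definite, nor indefinite. The second-order test alone is inconclusive -> degen.
(Indeed, f is constant along the null direction of H through x*, so x* is not a strict local extremum.)

degen


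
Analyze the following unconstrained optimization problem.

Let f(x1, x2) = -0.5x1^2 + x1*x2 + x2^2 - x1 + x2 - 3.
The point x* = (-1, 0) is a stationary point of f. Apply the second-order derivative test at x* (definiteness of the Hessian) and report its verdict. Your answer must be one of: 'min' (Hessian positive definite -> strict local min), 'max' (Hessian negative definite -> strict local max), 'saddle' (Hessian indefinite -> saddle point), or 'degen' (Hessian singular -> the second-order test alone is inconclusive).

Compute the Hessian H = grad^2 f:
  H = [[-1, 1], [1, 2]]
Verify stationarity: grad f(x*) = H x* + g = (0, 0).
Eigenvalues of H: -1.3028, 2.3028.
Eigenvalues have mixed signs, so H is indefinite -> x* is a saddle point.

saddle


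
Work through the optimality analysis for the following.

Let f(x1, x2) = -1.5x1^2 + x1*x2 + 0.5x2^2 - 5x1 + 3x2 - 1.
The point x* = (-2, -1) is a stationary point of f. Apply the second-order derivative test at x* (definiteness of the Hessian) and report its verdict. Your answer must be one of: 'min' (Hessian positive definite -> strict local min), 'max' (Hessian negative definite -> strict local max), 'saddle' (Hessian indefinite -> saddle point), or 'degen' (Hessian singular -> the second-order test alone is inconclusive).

Compute the Hessian H = grad^2 f:
  H = [[-3, 1], [1, 1]]
Verify stationarity: grad f(x*) = H x* + g = (0, 0).
Eigenvalues of H: -3.2361, 1.2361.
Eigenvalues have mixed signs, so H is indefinite -> x* is a saddle point.

saddle


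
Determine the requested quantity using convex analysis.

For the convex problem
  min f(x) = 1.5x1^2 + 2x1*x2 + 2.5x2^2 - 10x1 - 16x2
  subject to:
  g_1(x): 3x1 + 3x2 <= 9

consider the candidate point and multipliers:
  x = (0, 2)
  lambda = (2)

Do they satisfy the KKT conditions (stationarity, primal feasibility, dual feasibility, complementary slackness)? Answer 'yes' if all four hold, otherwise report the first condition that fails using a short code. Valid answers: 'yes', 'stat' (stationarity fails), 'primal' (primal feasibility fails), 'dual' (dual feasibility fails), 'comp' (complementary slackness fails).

Gradient of f: grad f(x) = Q x + c = (-6, -6)
Constraint values g_i(x) = a_i^T x - b_i:
  g_1((0, 2)) = -3
Stationarity residual: grad f(x) + sum_i lambda_i a_i = (0, 0)
  -> stationarity OK
Primal feasibility (all g_i <= 0): OK
Dual feasibility (all lambda_i >= 0): OK
Complementary slackness (lambda_i * g_i(x) = 0 for all i): FAILS

Verdict: the first failing condition is complementary_slackness -> comp.

comp


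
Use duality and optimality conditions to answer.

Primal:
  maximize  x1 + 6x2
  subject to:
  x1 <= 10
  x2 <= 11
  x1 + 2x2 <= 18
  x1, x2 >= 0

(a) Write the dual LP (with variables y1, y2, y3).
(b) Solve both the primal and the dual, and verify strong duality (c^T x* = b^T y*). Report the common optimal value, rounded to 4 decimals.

The standard primal-dual pair for 'max c^T x s.t. A x <= b, x >= 0' is:
  Dual:  min b^T y  s.t.  A^T y >= c,  y >= 0.

So the dual LP is:
  minimize  10y1 + 11y2 + 18y3
  subject to:
    y1 + y3 >= 1
    y2 + 2y3 >= 6
    y1, y2, y3 >= 0

Solving the primal: x* = (0, 9).
  primal value c^T x* = 54.
Solving the dual: y* = (0, 0, 3).
  dual value b^T y* = 54.
Strong duality: c^T x* = b^T y*. Confirmed.

54


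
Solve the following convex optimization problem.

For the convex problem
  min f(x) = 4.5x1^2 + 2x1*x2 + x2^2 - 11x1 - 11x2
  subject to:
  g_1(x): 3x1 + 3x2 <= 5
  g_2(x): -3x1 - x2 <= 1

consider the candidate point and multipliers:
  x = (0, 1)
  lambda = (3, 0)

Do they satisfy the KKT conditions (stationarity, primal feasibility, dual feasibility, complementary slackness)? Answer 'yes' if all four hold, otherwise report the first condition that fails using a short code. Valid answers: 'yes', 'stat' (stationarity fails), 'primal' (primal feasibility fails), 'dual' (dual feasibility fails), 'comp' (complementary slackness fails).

Gradient of f: grad f(x) = Q x + c = (-9, -9)
Constraint values g_i(x) = a_i^T x - b_i:
  g_1((0, 1)) = -2
  g_2((0, 1)) = -2
Stationarity residual: grad f(x) + sum_i lambda_i a_i = (0, 0)
  -> stationarity OK
Primal feasibility (all g_i <= 0): OK
Dual feasibility (all lambda_i >= 0): OK
Complementary slackness (lambda_i * g_i(x) = 0 for all i): FAILS

Verdict: the first failing condition is complementary_slackness -> comp.

comp


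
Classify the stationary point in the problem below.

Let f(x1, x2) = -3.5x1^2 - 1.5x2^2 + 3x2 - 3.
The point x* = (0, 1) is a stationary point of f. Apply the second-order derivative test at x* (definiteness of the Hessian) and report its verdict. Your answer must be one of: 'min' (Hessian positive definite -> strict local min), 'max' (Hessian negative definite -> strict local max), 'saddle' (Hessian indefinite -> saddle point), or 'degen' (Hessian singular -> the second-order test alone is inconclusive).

Compute the Hessian H = grad^2 f:
  H = [[-7, 0], [0, -3]]
Verify stationarity: grad f(x*) = H x* + g = (0, 0).
Eigenvalues of H: -7, -3.
Both eigenvalues < 0, so H is negative definite -> x* is a strict local max.

max


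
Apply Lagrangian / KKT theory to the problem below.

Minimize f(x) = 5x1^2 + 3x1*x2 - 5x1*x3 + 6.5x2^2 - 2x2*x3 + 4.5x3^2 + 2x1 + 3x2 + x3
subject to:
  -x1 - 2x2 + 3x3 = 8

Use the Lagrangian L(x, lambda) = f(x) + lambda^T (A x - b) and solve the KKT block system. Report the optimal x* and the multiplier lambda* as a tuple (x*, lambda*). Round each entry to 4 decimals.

Form the Lagrangian:
  L(x, lambda) = (1/2) x^T Q x + c^T x + lambda^T (A x - b)
Stationarity (grad_x L = 0): Q x + c + A^T lambda = 0.
Primal feasibility: A x = b.

This gives the KKT block system:
  [ Q   A^T ] [ x     ]   [-c ]
  [ A    0  ] [ lambda ] = [ b ]

Solving the linear system:
  x*      = (0.5265, -1.0367, 2.151)
  lambda* = (-6.6)
  f(x*)   = 26.4469

x* = (0.5265, -1.0367, 2.151), lambda* = (-6.6)


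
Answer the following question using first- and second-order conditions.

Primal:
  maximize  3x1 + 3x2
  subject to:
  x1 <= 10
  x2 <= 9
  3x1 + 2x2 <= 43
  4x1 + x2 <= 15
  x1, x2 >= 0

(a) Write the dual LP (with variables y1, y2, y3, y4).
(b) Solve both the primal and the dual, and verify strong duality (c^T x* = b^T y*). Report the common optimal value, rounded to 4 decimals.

The standard primal-dual pair for 'max c^T x s.t. A x <= b, x >= 0' is:
  Dual:  min b^T y  s.t.  A^T y >= c,  y >= 0.

So the dual LP is:
  minimize  10y1 + 9y2 + 43y3 + 15y4
  subject to:
    y1 + 3y3 + 4y4 >= 3
    y2 + 2y3 + y4 >= 3
    y1, y2, y3, y4 >= 0

Solving the primal: x* = (1.5, 9).
  primal value c^T x* = 31.5.
Solving the dual: y* = (0, 2.25, 0, 0.75).
  dual value b^T y* = 31.5.
Strong duality: c^T x* = b^T y*. Confirmed.

31.5


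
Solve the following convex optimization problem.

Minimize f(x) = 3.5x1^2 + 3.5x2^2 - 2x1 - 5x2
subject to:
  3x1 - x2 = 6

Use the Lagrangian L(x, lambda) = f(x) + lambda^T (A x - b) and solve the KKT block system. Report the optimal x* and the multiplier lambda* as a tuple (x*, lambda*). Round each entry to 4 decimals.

Form the Lagrangian:
  L(x, lambda) = (1/2) x^T Q x + c^T x + lambda^T (A x - b)
Stationarity (grad_x L = 0): Q x + c + A^T lambda = 0.
Primal feasibility: A x = b.

This gives the KKT block system:
  [ Q   A^T ] [ x     ]   [-c ]
  [ A    0  ] [ lambda ] = [ b ]

Solving the linear system:
  x*      = (2.0429, 0.1286)
  lambda* = (-4.1)
  f(x*)   = 9.9357

x* = (2.0429, 0.1286), lambda* = (-4.1)


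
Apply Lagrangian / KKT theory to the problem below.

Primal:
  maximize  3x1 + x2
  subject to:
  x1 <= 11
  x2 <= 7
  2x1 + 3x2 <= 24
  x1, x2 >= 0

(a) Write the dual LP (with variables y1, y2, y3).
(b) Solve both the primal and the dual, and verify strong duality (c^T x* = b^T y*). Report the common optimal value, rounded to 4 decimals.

The standard primal-dual pair for 'max c^T x s.t. A x <= b, x >= 0' is:
  Dual:  min b^T y  s.t.  A^T y >= c,  y >= 0.

So the dual LP is:
  minimize  11y1 + 7y2 + 24y3
  subject to:
    y1 + 2y3 >= 3
    y2 + 3y3 >= 1
    y1, y2, y3 >= 0

Solving the primal: x* = (11, 0.6667).
  primal value c^T x* = 33.6667.
Solving the dual: y* = (2.3333, 0, 0.3333).
  dual value b^T y* = 33.6667.
Strong duality: c^T x* = b^T y*. Confirmed.

33.6667


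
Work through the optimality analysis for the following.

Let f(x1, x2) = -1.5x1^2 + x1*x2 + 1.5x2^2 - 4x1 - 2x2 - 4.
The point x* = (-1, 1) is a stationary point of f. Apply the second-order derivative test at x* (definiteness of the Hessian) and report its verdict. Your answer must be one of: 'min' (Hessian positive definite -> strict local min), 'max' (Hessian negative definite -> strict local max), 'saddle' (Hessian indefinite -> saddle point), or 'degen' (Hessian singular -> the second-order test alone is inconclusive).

Compute the Hessian H = grad^2 f:
  H = [[-3, 1], [1, 3]]
Verify stationarity: grad f(x*) = H x* + g = (0, 0).
Eigenvalues of H: -3.1623, 3.1623.
Eigenvalues have mixed signs, so H is indefinite -> x* is a saddle point.

saddle


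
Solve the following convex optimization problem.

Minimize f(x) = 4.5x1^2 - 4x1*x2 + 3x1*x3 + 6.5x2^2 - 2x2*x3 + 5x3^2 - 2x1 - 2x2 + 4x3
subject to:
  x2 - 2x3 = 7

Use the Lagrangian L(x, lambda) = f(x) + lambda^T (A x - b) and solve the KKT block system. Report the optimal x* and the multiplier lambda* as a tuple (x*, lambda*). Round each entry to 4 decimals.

Form the Lagrangian:
  L(x, lambda) = (1/2) x^T Q x + c^T x + lambda^T (A x - b)
Stationarity (grad_x L = 0): Q x + c + A^T lambda = 0.
Primal feasibility: A x = b.

This gives the KKT block system:
  [ Q   A^T ] [ x     ]   [-c ]
  [ A    0  ] [ lambda ] = [ b ]

Solving the linear system:
  x*      = (1.692, 1.0911, -2.9544)
  lambda* = (-11.3254)
  f(x*)   = 30.9469

x* = (1.692, 1.0911, -2.9544), lambda* = (-11.3254)


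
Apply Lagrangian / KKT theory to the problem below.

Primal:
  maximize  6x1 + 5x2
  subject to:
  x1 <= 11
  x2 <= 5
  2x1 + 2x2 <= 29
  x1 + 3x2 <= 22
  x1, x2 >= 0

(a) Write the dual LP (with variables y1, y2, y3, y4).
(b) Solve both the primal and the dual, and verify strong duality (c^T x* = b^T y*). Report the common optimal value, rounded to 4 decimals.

The standard primal-dual pair for 'max c^T x s.t. A x <= b, x >= 0' is:
  Dual:  min b^T y  s.t.  A^T y >= c,  y >= 0.

So the dual LP is:
  minimize  11y1 + 5y2 + 29y3 + 22y4
  subject to:
    y1 + 2y3 + y4 >= 6
    y2 + 2y3 + 3y4 >= 5
    y1, y2, y3, y4 >= 0

Solving the primal: x* = (11, 3.5).
  primal value c^T x* = 83.5.
Solving the dual: y* = (1, 0, 2.5, 0).
  dual value b^T y* = 83.5.
Strong duality: c^T x* = b^T y*. Confirmed.

83.5


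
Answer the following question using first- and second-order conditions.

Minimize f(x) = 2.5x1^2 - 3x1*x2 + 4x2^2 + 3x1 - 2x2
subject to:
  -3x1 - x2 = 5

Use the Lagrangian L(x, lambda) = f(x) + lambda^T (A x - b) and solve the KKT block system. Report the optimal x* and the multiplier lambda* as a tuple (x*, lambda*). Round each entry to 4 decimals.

Form the Lagrangian:
  L(x, lambda) = (1/2) x^T Q x + c^T x + lambda^T (A x - b)
Stationarity (grad_x L = 0): Q x + c + A^T lambda = 0.
Primal feasibility: A x = b.

This gives the KKT block system:
  [ Q   A^T ] [ x     ]   [-c ]
  [ A    0  ] [ lambda ] = [ b ]

Solving the linear system:
  x*      = (-1.5158, -0.4526)
  lambda* = (-1.0737)
  f(x*)   = 0.8632

x* = (-1.5158, -0.4526), lambda* = (-1.0737)


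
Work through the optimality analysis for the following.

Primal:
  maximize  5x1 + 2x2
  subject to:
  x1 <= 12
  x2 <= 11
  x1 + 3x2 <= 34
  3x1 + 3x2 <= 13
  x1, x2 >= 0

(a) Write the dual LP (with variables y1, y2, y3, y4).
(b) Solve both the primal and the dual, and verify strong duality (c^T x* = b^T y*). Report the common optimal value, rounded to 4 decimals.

The standard primal-dual pair for 'max c^T x s.t. A x <= b, x >= 0' is:
  Dual:  min b^T y  s.t.  A^T y >= c,  y >= 0.

So the dual LP is:
  minimize  12y1 + 11y2 + 34y3 + 13y4
  subject to:
    y1 + y3 + 3y4 >= 5
    y2 + 3y3 + 3y4 >= 2
    y1, y2, y3, y4 >= 0

Solving the primal: x* = (4.3333, 0).
  primal value c^T x* = 21.6667.
Solving the dual: y* = (0, 0, 0, 1.6667).
  dual value b^T y* = 21.6667.
Strong duality: c^T x* = b^T y*. Confirmed.

21.6667


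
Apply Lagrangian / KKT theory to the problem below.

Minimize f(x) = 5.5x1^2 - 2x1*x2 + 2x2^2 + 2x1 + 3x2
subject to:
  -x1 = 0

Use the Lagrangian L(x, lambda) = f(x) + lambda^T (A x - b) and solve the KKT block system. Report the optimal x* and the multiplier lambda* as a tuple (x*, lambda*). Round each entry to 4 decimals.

Form the Lagrangian:
  L(x, lambda) = (1/2) x^T Q x + c^T x + lambda^T (A x - b)
Stationarity (grad_x L = 0): Q x + c + A^T lambda = 0.
Primal feasibility: A x = b.

This gives the KKT block system:
  [ Q   A^T ] [ x     ]   [-c ]
  [ A    0  ] [ lambda ] = [ b ]

Solving the linear system:
  x*      = (0, -0.75)
  lambda* = (3.5)
  f(x*)   = -1.125

x* = (0, -0.75), lambda* = (3.5)


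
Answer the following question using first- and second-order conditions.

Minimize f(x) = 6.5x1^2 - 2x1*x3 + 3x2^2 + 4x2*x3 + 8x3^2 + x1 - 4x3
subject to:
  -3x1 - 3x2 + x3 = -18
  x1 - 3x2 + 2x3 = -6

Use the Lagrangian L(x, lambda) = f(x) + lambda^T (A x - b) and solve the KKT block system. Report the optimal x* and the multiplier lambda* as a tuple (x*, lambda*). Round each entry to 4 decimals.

Form the Lagrangian:
  L(x, lambda) = (1/2) x^T Q x + c^T x + lambda^T (A x - b)
Stationarity (grad_x L = 0): Q x + c + A^T lambda = 0.
Primal feasibility: A x = b.

This gives the KKT block system:
  [ Q   A^T ] [ x     ]   [-c ]
  [ A    0  ] [ lambda ] = [ b ]

Solving the linear system:
  x*      = (3.0255, 2.9405, -0.102)
  lambda* = (11.5701, -5.825)
  f(x*)   = 88.3726

x* = (3.0255, 2.9405, -0.102), lambda* = (11.5701, -5.825)


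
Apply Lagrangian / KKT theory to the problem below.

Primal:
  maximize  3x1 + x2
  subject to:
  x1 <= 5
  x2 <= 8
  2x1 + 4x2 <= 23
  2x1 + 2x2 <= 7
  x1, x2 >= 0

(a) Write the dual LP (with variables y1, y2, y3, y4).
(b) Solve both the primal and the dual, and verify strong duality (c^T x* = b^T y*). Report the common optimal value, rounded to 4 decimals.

The standard primal-dual pair for 'max c^T x s.t. A x <= b, x >= 0' is:
  Dual:  min b^T y  s.t.  A^T y >= c,  y >= 0.

So the dual LP is:
  minimize  5y1 + 8y2 + 23y3 + 7y4
  subject to:
    y1 + 2y3 + 2y4 >= 3
    y2 + 4y3 + 2y4 >= 1
    y1, y2, y3, y4 >= 0

Solving the primal: x* = (3.5, 0).
  primal value c^T x* = 10.5.
Solving the dual: y* = (0, 0, 0, 1.5).
  dual value b^T y* = 10.5.
Strong duality: c^T x* = b^T y*. Confirmed.

10.5


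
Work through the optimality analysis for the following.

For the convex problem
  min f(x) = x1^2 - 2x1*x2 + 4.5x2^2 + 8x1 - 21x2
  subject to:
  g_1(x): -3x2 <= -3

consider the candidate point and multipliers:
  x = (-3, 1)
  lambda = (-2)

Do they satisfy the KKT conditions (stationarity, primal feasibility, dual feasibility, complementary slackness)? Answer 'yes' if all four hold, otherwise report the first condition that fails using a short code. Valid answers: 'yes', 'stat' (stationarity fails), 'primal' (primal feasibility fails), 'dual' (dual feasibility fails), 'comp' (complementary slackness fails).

Gradient of f: grad f(x) = Q x + c = (0, -6)
Constraint values g_i(x) = a_i^T x - b_i:
  g_1((-3, 1)) = 0
Stationarity residual: grad f(x) + sum_i lambda_i a_i = (0, 0)
  -> stationarity OK
Primal feasibility (all g_i <= 0): OK
Dual feasibility (all lambda_i >= 0): FAILS
Complementary slackness (lambda_i * g_i(x) = 0 for all i): OK

Verdict: the first failing condition is dual_feasibility -> dual.

dual


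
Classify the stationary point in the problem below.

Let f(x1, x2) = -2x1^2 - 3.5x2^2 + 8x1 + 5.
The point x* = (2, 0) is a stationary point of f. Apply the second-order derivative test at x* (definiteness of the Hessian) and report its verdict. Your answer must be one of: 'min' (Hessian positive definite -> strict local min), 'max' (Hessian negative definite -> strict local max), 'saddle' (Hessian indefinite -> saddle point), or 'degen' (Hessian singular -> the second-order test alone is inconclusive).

Compute the Hessian H = grad^2 f:
  H = [[-4, 0], [0, -7]]
Verify stationarity: grad f(x*) = H x* + g = (0, 0).
Eigenvalues of H: -7, -4.
Both eigenvalues < 0, so H is negative definite -> x* is a strict local max.

max


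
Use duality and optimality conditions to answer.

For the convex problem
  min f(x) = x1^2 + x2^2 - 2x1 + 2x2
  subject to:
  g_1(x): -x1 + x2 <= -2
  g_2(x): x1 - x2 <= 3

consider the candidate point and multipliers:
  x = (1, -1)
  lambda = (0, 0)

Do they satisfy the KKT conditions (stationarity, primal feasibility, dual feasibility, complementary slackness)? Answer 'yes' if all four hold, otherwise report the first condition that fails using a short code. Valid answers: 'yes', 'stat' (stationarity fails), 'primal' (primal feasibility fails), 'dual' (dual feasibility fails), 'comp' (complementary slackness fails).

Gradient of f: grad f(x) = Q x + c = (0, 0)
Constraint values g_i(x) = a_i^T x - b_i:
  g_1((1, -1)) = 0
  g_2((1, -1)) = -1
Stationarity residual: grad f(x) + sum_i lambda_i a_i = (0, 0)
  -> stationarity OK
Primal feasibility (all g_i <= 0): OK
Dual feasibility (all lambda_i >= 0): OK
Complementary slackness (lambda_i * g_i(x) = 0 for all i): OK

Verdict: yes, KKT holds.

yes


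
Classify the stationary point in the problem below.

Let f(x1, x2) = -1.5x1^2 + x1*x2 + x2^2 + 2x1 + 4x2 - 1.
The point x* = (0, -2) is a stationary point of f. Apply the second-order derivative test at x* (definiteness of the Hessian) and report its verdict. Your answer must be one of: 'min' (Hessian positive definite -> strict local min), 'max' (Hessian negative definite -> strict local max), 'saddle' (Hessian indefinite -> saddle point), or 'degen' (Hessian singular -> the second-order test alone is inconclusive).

Compute the Hessian H = grad^2 f:
  H = [[-3, 1], [1, 2]]
Verify stationarity: grad f(x*) = H x* + g = (0, 0).
Eigenvalues of H: -3.1926, 2.1926.
Eigenvalues have mixed signs, so H is indefinite -> x* is a saddle point.

saddle


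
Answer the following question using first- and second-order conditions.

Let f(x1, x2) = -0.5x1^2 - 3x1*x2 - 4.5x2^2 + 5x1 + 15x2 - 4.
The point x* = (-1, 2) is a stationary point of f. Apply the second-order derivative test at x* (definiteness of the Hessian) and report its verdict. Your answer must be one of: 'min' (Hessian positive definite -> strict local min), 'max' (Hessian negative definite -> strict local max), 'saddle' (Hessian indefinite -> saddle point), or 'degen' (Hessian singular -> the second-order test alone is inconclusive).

Compute the Hessian H = grad^2 f:
  H = [[-1, -3], [-3, -9]]
Verify stationarity: grad f(x*) = H x* + g = (0, 0).
Eigenvalues of H: -10, 0.
H has a zero eigenvalue (singular; negative semidefinite but not definite), so H is neither positive definite, negative definite, nor indefinite. The second-order test alone is inconclusive -> degen.
(Indeed, f is constant along the null direction of H through x*, so x* is not a strict local extremum.)

degen


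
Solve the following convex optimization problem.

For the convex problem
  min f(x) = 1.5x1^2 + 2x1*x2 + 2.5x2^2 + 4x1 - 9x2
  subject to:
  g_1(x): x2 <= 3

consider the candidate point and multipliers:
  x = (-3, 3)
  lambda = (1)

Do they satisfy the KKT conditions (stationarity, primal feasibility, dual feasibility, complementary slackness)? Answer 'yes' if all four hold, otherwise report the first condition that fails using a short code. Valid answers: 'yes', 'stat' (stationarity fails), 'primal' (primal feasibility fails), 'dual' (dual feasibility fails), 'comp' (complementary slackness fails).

Gradient of f: grad f(x) = Q x + c = (1, 0)
Constraint values g_i(x) = a_i^T x - b_i:
  g_1((-3, 3)) = 0
Stationarity residual: grad f(x) + sum_i lambda_i a_i = (1, 1)
  -> stationarity FAILS
Primal feasibility (all g_i <= 0): OK
Dual feasibility (all lambda_i >= 0): OK
Complementary slackness (lambda_i * g_i(x) = 0 for all i): OK

Verdict: the first failing condition is stationarity -> stat.

stat


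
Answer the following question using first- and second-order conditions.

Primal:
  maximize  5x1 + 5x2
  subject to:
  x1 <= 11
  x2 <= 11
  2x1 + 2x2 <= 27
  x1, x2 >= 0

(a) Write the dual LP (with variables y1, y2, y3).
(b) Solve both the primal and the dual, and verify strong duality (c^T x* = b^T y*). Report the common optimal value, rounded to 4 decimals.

The standard primal-dual pair for 'max c^T x s.t. A x <= b, x >= 0' is:
  Dual:  min b^T y  s.t.  A^T y >= c,  y >= 0.

So the dual LP is:
  minimize  11y1 + 11y2 + 27y3
  subject to:
    y1 + 2y3 >= 5
    y2 + 2y3 >= 5
    y1, y2, y3 >= 0

Solving the primal: x* = (2.5, 11).
  primal value c^T x* = 67.5.
Solving the dual: y* = (0, 0, 2.5).
  dual value b^T y* = 67.5.
Strong duality: c^T x* = b^T y*. Confirmed.

67.5


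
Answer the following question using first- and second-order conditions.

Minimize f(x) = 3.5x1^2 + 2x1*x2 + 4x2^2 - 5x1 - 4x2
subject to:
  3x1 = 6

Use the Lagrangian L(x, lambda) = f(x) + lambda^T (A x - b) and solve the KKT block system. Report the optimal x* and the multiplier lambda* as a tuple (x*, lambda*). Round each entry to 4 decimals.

Form the Lagrangian:
  L(x, lambda) = (1/2) x^T Q x + c^T x + lambda^T (A x - b)
Stationarity (grad_x L = 0): Q x + c + A^T lambda = 0.
Primal feasibility: A x = b.

This gives the KKT block system:
  [ Q   A^T ] [ x     ]   [-c ]
  [ A    0  ] [ lambda ] = [ b ]

Solving the linear system:
  x*      = (2, 0)
  lambda* = (-3)
  f(x*)   = 4

x* = (2, 0), lambda* = (-3)


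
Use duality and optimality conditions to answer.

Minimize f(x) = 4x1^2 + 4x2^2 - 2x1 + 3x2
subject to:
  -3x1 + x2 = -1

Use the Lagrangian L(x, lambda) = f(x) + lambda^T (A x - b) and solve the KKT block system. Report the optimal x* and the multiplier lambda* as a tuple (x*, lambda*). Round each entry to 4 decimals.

Form the Lagrangian:
  L(x, lambda) = (1/2) x^T Q x + c^T x + lambda^T (A x - b)
Stationarity (grad_x L = 0): Q x + c + A^T lambda = 0.
Primal feasibility: A x = b.

This gives the KKT block system:
  [ Q   A^T ] [ x     ]   [-c ]
  [ A    0  ] [ lambda ] = [ b ]

Solving the linear system:
  x*      = (0.2125, -0.3625)
  lambda* = (-0.1)
  f(x*)   = -0.8062

x* = (0.2125, -0.3625), lambda* = (-0.1)


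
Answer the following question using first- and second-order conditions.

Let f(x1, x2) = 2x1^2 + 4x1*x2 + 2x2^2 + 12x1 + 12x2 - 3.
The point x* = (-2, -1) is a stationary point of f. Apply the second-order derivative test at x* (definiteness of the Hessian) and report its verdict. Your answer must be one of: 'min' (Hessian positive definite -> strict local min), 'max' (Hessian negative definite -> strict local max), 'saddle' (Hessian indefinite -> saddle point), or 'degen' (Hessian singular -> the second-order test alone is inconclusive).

Compute the Hessian H = grad^2 f:
  H = [[4, 4], [4, 4]]
Verify stationarity: grad f(x*) = H x* + g = (0, 0).
Eigenvalues of H: 0, 8.
H has a zero eigenvalue (singular; positive semidefinite but not definite), so H is neither positive definite, negative definite, nor indefinite. The second-order test alone is inconclusive -> degen.
(Indeed, f is constant along the null direction of H through x*, so x* is not a strict local extremum.)

degen
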